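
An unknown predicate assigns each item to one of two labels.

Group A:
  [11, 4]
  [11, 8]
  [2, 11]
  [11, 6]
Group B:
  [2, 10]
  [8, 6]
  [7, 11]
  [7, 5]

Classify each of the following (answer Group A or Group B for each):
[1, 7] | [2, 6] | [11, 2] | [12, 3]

All 'Group A' examples share one property — sum is odd — and every 'Group B' example lacks it.

Group B, Group B, Group A, Group A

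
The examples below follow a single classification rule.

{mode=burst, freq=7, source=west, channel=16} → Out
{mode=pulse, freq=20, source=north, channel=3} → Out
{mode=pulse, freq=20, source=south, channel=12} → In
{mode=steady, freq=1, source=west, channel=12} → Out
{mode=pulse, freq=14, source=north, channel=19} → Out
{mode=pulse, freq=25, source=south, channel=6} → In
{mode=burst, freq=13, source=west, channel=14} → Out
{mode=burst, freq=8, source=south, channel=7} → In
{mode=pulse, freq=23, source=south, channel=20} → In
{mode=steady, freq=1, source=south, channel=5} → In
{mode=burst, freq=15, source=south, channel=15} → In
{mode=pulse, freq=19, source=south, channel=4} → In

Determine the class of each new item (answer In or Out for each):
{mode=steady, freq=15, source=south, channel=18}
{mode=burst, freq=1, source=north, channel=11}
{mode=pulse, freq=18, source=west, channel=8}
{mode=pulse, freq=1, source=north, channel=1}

In, Out, Out, Out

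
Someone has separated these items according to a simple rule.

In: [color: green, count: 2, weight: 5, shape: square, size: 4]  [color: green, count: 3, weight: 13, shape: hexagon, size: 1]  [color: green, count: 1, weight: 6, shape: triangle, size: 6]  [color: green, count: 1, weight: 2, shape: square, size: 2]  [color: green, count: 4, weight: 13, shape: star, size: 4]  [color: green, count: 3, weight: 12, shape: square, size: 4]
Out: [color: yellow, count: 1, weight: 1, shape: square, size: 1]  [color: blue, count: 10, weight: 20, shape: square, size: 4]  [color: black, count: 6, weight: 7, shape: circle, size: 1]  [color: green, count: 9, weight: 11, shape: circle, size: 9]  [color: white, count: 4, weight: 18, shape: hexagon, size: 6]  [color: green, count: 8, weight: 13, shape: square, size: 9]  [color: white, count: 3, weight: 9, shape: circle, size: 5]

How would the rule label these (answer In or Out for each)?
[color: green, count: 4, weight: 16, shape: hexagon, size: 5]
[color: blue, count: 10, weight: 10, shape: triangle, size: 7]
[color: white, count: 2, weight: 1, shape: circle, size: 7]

Every 'In' example satisfies: color is green AND size ≤ 6. None of the 'Out' examples do.
[color: green, count: 4, weight: 16, shape: hexagon, size: 5]: color is green, size = 5, has this property → In. [color: blue, count: 10, weight: 10, shape: triangle, size: 7]: color is blue, size = 7, does not satisfy this → Out. [color: white, count: 2, weight: 1, shape: circle, size: 7]: color is white, size = 7, does not satisfy this → Out.

In, Out, Out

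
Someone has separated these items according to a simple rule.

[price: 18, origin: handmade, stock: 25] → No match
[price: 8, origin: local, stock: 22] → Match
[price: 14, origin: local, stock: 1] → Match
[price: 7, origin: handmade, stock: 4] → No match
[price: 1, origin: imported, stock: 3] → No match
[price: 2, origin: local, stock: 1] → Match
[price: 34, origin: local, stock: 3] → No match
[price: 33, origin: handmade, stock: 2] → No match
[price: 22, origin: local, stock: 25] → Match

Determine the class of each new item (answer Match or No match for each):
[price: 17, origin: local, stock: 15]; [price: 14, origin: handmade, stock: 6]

Match, No match

All 'Match' examples share one property — origin is local AND price ≤ 22 — and every 'No match' example lacks it.
[price: 17, origin: local, stock: 15]: origin is local, price = 17 — passes, so Match. [price: 14, origin: handmade, stock: 6]: origin is handmade, price = 14 — fails the rule, so No match.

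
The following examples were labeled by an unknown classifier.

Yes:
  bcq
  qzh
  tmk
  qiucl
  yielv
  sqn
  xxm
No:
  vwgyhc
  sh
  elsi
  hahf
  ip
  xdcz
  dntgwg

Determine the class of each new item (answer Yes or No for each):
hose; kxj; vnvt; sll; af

No, Yes, No, Yes, No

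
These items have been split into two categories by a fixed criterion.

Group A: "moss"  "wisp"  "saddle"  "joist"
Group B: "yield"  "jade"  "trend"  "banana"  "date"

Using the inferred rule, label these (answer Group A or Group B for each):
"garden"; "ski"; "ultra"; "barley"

Group B, Group A, Group B, Group B

Looking at the examples, the only property every 'Group A' case has and every 'Group B' case lacks is: contains 's'.
"garden": no 's' — fails the rule, so Group B.
"ski": has 's' — matches, so Group A.
"ultra": no 's' — fails the rule, so Group B.
"barley": no 's' — fails the rule, so Group B.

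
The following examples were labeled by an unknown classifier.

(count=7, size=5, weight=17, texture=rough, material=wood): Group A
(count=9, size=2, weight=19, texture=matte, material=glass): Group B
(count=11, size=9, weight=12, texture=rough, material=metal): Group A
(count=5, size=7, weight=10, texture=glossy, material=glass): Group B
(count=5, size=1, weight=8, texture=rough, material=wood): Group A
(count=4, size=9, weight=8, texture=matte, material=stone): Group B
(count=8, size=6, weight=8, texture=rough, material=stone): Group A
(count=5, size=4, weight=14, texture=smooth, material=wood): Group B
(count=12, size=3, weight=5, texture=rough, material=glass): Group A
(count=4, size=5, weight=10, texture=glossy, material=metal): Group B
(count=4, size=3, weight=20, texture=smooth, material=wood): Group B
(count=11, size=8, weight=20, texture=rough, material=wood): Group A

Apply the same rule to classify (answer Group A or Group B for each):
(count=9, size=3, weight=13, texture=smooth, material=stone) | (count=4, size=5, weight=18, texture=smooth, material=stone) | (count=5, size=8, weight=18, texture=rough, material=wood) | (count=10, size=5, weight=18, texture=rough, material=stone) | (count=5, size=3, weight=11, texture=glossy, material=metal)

Group B, Group B, Group A, Group A, Group B

The rule appears to be: texture is rough.
(count=9, size=3, weight=13, texture=smooth, material=stone) — texture is smooth, hence Group B. (count=4, size=5, weight=18, texture=smooth, material=stone) — texture is smooth, hence Group B. (count=5, size=8, weight=18, texture=rough, material=wood) — texture is rough, hence Group A. (count=10, size=5, weight=18, texture=rough, material=stone) — texture is rough, hence Group A. (count=5, size=3, weight=11, texture=glossy, material=metal) — texture is glossy, hence Group B.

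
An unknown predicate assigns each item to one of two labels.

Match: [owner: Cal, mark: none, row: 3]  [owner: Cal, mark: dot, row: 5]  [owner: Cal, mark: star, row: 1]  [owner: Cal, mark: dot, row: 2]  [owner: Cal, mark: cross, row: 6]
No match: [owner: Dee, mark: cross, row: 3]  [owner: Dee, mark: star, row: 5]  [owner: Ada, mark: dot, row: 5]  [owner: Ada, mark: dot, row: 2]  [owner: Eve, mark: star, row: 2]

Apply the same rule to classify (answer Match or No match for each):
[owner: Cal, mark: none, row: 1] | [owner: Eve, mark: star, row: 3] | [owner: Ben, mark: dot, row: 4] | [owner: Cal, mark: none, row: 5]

Match, No match, No match, Match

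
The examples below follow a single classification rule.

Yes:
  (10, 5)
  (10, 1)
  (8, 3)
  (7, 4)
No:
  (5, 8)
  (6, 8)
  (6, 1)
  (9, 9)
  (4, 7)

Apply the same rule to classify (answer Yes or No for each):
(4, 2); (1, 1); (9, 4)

No, No, Yes

The pattern is that an item is 'Yes' exactly when: sum is odd AND first ≥ 7.
(4, 2) → 4+2 = 6, first 4 → No.
(1, 1) → 1+1 = 2, first 1 → No.
(9, 4) → 9+4 = 13, first 9 → Yes.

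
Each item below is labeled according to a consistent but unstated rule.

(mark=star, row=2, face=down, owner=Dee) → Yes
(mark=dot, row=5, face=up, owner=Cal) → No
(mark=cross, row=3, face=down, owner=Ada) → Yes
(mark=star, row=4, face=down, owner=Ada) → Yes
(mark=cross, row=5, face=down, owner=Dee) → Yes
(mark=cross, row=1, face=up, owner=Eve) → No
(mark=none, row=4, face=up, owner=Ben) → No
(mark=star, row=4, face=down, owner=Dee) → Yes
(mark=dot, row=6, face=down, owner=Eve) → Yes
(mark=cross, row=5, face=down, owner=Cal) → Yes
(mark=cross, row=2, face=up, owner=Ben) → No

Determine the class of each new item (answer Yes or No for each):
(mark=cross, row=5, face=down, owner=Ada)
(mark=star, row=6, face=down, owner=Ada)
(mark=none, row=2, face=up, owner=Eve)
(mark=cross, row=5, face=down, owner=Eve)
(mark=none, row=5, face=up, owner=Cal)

Yes, Yes, No, Yes, No

The simplest hypothesis consistent with all the labels is: face is down.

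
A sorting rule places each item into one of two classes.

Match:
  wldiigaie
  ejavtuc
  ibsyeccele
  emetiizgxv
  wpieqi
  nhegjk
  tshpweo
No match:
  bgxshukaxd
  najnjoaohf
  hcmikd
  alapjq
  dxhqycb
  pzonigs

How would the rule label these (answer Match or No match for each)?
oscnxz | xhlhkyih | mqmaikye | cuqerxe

No match, No match, Match, Match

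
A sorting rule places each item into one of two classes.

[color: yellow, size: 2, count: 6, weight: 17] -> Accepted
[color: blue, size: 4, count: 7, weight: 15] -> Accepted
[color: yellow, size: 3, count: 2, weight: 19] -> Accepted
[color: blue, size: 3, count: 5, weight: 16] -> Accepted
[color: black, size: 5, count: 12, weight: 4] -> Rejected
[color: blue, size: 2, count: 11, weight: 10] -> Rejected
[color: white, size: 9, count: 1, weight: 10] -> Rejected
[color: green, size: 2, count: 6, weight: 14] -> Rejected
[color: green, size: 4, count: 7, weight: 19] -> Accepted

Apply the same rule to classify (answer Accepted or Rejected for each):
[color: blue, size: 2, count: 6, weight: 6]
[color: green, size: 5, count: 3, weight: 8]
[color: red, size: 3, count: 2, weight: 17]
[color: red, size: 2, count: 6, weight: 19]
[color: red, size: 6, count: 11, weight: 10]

Every 'Accepted' example satisfies: weight ≥ 15. None of the 'Rejected' examples do.

Rejected, Rejected, Accepted, Accepted, Rejected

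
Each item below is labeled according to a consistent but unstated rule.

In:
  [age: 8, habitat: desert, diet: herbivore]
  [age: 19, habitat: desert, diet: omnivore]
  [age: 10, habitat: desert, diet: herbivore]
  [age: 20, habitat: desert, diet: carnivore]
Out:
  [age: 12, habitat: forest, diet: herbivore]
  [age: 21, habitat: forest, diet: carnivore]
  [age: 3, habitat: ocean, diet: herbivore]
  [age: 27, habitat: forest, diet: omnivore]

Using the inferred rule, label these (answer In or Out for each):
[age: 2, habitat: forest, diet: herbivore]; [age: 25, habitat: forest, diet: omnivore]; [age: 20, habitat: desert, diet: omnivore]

Out, Out, In

The distinguishing property — habitat is desert — holds for all the 'In' cases and none of the 'Out' cases.
[age: 2, habitat: forest, diet: herbivore]: Out (habitat is forest). [age: 25, habitat: forest, diet: omnivore]: Out (habitat is forest). [age: 20, habitat: desert, diet: omnivore]: In (habitat is desert).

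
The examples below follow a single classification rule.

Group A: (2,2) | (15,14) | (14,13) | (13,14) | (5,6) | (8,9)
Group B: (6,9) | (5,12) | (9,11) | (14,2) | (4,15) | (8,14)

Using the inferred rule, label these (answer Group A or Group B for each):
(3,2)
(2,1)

All 'Group A' examples share one property — |first − second| ≤ 1 — and every 'Group B' example lacks it.
Group A: (3,2), since |3−2| = 1.
Group A: (2,1), since |2−1| = 1.

Group A, Group A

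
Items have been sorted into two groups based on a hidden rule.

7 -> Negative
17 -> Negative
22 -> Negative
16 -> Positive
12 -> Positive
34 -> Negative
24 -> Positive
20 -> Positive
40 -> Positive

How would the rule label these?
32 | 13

Positive, Negative

Looking at the examples, the only property every 'Positive' case has and every 'Negative' case lacks is: multiple of 4.
32: 32 = 4·8 — checks out, so Positive. 13: 13 = 4·3 + 1 — doesn't qualify, so Negative.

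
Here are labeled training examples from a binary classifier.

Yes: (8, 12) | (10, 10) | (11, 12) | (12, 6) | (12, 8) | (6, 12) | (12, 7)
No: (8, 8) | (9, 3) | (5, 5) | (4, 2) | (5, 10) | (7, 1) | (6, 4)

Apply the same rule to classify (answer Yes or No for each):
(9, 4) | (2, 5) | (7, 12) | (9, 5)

No, No, Yes, No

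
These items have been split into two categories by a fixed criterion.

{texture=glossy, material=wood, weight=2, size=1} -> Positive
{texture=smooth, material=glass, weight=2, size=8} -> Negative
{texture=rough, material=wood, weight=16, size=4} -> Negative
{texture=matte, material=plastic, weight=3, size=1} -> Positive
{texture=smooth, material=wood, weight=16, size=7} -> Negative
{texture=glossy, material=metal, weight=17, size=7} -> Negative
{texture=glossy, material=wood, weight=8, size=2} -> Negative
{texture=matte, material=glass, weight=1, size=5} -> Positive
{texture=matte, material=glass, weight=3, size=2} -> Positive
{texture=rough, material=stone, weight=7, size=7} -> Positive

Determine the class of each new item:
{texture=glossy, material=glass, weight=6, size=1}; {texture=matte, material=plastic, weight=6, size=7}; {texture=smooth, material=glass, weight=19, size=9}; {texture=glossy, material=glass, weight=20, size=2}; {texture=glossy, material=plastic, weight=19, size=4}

Positive, Positive, Negative, Negative, Negative

The pattern is that an item is 'Positive' exactly when: weight ≤ 7 AND size ≤ 7.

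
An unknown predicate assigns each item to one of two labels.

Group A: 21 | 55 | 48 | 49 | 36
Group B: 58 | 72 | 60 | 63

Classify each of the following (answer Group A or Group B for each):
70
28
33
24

Group B, Group A, Group A, Group A

The classifier is using: at most 55.
Group B: 70, since 70 > 55. Group A: 28, since 28 ≤ 55. Group A: 33, since 33 ≤ 55. Group A: 24, since 24 ≤ 55.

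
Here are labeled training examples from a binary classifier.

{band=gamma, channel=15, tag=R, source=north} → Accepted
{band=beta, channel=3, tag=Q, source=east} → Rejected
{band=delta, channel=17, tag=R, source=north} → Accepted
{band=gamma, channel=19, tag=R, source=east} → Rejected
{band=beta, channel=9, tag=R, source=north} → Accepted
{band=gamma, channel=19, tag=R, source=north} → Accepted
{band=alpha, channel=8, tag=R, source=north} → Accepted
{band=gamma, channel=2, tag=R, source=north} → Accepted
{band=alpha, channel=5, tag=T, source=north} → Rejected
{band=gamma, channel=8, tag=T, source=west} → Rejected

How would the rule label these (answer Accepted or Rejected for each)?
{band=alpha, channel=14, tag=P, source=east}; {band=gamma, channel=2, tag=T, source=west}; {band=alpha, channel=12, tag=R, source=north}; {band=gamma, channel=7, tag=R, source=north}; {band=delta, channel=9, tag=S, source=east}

'Accepted' ⟺ tag is R AND source is north.
{band=alpha, channel=14, tag=P, source=east} — tag is P, source is east, hence Rejected. {band=gamma, channel=2, tag=T, source=west} — tag is T, source is west, hence Rejected. {band=alpha, channel=12, tag=R, source=north} — tag is R, source is north, hence Accepted. {band=gamma, channel=7, tag=R, source=north} — tag is R, source is north, hence Accepted. {band=delta, channel=9, tag=S, source=east} — tag is S, source is east, hence Rejected.

Rejected, Rejected, Accepted, Accepted, Rejected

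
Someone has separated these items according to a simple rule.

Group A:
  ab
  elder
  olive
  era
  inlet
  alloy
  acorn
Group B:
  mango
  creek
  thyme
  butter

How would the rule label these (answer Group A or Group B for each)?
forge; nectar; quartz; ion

The distinguishing property — starts with a vowel — holds for all the 'Group A' cases and none of the 'Group B' cases.

Group B, Group B, Group B, Group A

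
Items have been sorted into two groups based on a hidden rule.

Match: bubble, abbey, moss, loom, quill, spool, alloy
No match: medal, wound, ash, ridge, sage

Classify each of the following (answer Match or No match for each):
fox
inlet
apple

No match, No match, Match

The common property of the 'Match' items is: has a double letter. No 'No match' item has it.
fox — no doubled letter, hence No match.
inlet — no doubled letter, hence No match.
apple — 'pp' doubled, hence Match.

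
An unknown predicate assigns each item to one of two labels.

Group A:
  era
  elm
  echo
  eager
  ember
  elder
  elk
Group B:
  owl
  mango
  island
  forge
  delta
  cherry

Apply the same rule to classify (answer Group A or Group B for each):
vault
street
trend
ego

Group B, Group B, Group B, Group A

The common property of the 'Group A' items is: starts with 'e'. No 'Group B' item has it.
vault → starts with 'v' → Group B. street → starts with 's' → Group B. trend → starts with 't' → Group B. ego → starts with 'e' → Group A.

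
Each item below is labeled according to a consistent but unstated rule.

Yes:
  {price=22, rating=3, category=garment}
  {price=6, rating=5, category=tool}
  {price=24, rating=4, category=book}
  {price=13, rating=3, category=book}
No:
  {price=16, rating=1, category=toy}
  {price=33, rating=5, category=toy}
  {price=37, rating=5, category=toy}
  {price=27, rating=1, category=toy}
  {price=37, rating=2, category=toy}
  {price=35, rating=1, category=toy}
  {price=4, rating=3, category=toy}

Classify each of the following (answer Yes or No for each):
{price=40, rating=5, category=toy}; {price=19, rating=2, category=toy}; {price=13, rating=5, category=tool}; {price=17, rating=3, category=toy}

Checking candidate rules against both groups, what survives is: category is not toy.
{price=40, rating=5, category=toy} — category is toy, hence No. {price=19, rating=2, category=toy} — category is toy, hence No. {price=13, rating=5, category=tool} — category is tool, hence Yes. {price=17, rating=3, category=toy} — category is toy, hence No.

No, No, Yes, No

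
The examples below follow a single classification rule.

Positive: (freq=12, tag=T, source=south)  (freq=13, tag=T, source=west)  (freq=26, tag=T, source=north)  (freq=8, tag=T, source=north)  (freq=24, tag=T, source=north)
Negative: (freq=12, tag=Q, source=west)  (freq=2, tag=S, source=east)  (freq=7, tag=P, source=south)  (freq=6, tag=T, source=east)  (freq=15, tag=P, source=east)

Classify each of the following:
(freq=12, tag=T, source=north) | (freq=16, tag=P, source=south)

The rule appears to be: tag is T AND freq ≥ 7.
(freq=12, tag=T, source=north) → tag is T, freq = 12 → Positive.
(freq=16, tag=P, source=south) → tag is P, freq = 16 → Negative.

Positive, Negative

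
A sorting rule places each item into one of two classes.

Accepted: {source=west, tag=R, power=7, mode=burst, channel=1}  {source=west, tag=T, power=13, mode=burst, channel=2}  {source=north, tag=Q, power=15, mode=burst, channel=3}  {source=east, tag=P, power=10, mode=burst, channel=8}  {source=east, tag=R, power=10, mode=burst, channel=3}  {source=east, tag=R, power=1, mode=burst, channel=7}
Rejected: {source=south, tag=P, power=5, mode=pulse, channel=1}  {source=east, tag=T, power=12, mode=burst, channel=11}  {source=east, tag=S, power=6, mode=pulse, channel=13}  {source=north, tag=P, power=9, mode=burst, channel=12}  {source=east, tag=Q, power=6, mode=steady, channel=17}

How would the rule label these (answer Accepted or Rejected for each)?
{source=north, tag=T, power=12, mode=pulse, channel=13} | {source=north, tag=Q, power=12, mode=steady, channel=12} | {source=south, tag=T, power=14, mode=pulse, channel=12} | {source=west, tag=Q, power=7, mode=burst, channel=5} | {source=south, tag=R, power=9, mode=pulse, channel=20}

Rejected, Rejected, Rejected, Accepted, Rejected

The classifier is using: mode is burst AND channel ≤ 8.
{source=north, tag=T, power=12, mode=pulse, channel=13} — mode is pulse, channel = 13, hence Rejected. {source=north, tag=Q, power=12, mode=steady, channel=12} — mode is steady, channel = 12, hence Rejected. {source=south, tag=T, power=14, mode=pulse, channel=12} — mode is pulse, channel = 12, hence Rejected. {source=west, tag=Q, power=7, mode=burst, channel=5} — mode is burst, channel = 5, hence Accepted. {source=south, tag=R, power=9, mode=pulse, channel=20} — mode is pulse, channel = 20, hence Rejected.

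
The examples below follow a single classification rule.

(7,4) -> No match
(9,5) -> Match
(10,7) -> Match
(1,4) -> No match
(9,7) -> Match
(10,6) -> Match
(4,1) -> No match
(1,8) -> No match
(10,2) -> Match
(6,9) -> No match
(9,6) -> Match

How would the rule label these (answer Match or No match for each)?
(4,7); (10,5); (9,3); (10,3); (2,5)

No match, Match, Match, Match, No match

Every 'Match' example satisfies: first ≥ 8. None of the 'No match' examples do.
(4,7): No match (first 4). (10,5): Match (first 10). (9,3): Match (first 9). (10,3): Match (first 10). (2,5): No match (first 2).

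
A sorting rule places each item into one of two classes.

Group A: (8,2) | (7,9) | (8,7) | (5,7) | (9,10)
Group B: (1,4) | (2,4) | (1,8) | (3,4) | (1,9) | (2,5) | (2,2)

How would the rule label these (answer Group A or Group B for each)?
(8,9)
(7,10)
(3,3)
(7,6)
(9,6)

Group A, Group A, Group B, Group A, Group A

Every 'Group A' example satisfies: first ≥ 4. None of the 'Group B' examples do.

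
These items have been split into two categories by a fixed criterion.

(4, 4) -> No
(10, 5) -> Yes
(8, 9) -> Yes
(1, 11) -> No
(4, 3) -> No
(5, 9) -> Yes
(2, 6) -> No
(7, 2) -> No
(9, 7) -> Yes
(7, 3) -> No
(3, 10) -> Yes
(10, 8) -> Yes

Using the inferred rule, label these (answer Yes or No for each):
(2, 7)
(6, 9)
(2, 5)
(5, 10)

No, Yes, No, Yes

Every 'Yes' example satisfies: sum ≥ 13. None of the 'No' examples do.
No: (2, 7), since 2+7 = 9.
Yes: (6, 9), since 6+9 = 15.
No: (2, 5), since 2+5 = 7.
Yes: (5, 10), since 5+10 = 15.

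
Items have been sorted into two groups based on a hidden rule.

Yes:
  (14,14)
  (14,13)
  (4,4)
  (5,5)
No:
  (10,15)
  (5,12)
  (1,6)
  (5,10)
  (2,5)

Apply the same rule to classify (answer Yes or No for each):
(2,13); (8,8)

The rule appears to be: first ≥ second.
No: (2,13), since 2 < 13. Yes: (8,8), since 8 = 8.

No, Yes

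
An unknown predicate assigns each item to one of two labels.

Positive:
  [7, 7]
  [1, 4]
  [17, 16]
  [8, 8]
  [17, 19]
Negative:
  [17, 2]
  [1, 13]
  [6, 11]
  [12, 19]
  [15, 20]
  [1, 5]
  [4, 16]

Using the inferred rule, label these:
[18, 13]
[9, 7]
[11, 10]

Negative, Positive, Positive

The rule appears to be: |first − second| ≤ 3.
[18, 13] → |18−13| = 5 → Negative. [9, 7] → |9−7| = 2 → Positive. [11, 10] → |11−10| = 1 → Positive.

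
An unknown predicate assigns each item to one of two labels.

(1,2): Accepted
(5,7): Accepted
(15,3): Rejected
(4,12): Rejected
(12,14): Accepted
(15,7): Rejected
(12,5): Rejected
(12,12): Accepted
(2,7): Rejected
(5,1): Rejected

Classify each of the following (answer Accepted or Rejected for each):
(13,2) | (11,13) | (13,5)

The rule appears to be: |first − second| ≤ 2.
(13,2) → |13−2| = 11 → Rejected.
(11,13) → |11−13| = 2 → Accepted.
(13,5) → |13−5| = 8 → Rejected.

Rejected, Accepted, Rejected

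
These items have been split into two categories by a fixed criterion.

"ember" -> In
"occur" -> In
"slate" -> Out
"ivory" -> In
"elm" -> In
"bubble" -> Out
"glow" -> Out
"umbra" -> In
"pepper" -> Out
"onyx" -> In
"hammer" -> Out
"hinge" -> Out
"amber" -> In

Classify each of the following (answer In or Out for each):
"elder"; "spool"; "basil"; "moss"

All 'In' examples share one property — starts with a vowel — and every 'Out' example lacks it.

In, Out, Out, Out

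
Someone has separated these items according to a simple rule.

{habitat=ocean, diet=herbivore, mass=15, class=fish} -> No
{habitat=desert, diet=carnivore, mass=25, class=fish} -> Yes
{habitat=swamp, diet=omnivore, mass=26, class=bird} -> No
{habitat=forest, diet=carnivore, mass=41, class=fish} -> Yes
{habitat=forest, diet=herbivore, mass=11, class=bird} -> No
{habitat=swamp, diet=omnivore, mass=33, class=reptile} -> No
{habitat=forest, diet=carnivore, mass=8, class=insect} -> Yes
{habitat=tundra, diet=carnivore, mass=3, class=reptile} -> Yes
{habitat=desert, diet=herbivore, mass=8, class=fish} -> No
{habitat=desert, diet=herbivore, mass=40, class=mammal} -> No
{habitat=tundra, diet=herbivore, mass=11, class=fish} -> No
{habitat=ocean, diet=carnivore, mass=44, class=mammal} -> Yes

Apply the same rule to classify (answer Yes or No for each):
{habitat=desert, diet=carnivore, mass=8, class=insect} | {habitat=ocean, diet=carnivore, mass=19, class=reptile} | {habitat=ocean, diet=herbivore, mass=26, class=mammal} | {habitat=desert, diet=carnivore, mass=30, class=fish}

Yes, Yes, No, Yes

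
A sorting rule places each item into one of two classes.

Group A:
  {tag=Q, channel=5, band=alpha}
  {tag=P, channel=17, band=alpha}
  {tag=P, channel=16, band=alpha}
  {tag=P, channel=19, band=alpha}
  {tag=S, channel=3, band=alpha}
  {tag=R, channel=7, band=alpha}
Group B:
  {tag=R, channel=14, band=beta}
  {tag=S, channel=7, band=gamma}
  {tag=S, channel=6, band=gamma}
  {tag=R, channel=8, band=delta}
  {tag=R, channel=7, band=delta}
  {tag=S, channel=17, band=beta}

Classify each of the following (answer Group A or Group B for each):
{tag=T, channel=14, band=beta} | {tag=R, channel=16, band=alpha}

Group B, Group A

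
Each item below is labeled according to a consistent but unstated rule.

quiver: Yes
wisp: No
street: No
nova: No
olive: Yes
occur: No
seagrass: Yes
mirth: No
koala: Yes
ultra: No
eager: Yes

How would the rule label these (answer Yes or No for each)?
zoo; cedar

The distinguishing property — has ≥ 3 vowels — holds for all the 'Yes' cases and none of the 'No' cases.
zoo: 2 vowels — fails this test, so No. cedar: 2 vowels — fails this test, so No.

No, No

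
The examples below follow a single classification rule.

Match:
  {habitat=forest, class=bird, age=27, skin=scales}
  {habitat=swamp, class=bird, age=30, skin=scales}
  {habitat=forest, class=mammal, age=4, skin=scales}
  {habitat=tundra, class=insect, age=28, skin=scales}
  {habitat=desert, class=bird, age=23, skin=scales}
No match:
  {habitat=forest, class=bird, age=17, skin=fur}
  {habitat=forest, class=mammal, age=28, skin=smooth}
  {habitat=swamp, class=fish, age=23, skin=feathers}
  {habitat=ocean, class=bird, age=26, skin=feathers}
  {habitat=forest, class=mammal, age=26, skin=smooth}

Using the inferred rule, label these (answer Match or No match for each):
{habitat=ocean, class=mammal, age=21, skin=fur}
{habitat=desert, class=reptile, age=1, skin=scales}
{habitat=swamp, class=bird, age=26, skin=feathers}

No match, Match, No match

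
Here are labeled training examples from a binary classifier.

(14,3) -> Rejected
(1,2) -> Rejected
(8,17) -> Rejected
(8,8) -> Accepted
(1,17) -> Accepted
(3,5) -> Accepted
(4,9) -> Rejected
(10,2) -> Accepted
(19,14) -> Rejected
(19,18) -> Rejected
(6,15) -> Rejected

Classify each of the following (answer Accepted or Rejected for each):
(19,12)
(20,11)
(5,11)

Every 'Accepted' example satisfies: sum is even. None of the 'Rejected' examples do.
Rejected: (19,12), since 19+12 = 31. Rejected: (20,11), since 20+11 = 31. Accepted: (5,11), since 5+11 = 16.

Rejected, Rejected, Accepted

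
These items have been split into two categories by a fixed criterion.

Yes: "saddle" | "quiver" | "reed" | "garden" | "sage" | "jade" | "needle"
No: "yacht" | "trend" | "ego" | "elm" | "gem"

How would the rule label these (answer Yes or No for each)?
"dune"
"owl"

Looking at the examples, the only property every 'Yes' case has and every 'No' case lacks is: even length.
"dune": length 4, passes → Yes. "owl": length 3, does not pass → No.

Yes, No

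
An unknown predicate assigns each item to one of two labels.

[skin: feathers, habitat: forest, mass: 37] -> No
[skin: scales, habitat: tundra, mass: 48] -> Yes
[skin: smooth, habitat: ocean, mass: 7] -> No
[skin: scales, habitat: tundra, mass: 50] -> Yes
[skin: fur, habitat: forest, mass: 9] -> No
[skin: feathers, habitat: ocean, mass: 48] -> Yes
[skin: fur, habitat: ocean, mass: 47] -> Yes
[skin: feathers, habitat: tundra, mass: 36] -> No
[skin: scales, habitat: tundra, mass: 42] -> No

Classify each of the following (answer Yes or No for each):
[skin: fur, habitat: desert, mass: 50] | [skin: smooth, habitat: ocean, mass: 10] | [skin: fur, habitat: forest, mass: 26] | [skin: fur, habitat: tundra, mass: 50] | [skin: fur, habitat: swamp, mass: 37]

Yes, No, No, Yes, No

The classifier is using: mass ≥ 47.
[skin: fur, habitat: desert, mass: 50] → mass = 50 → Yes.
[skin: smooth, habitat: ocean, mass: 10] → mass = 10 → No.
[skin: fur, habitat: forest, mass: 26] → mass = 26 → No.
[skin: fur, habitat: tundra, mass: 50] → mass = 50 → Yes.
[skin: fur, habitat: swamp, mass: 37] → mass = 37 → No.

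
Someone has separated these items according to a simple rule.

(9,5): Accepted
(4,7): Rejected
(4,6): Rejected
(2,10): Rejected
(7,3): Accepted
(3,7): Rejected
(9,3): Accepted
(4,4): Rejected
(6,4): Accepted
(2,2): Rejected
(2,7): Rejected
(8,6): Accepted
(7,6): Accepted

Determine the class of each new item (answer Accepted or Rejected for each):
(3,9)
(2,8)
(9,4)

Rejected, Rejected, Accepted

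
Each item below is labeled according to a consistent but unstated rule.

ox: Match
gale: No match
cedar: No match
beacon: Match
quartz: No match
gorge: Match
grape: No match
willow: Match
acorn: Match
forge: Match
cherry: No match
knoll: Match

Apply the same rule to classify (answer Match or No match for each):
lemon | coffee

Match, Match

The pattern is that an item is 'Match' exactly when: contains 'o'.
lemon: has 'o' — meets the rule, so Match.
coffee: has 'o' — meets the rule, so Match.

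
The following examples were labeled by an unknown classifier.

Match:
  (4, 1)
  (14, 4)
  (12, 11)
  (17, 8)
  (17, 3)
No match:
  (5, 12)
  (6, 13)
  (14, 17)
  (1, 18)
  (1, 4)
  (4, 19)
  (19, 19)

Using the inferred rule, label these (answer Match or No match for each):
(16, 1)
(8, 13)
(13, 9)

Match, No match, Match

Every 'Match' example satisfies: first > second. None of the 'No match' examples do.
(16, 1): 16 > 1, fits → Match. (8, 13): 8 < 13, fails the rule → No match. (13, 9): 13 > 9, fits → Match.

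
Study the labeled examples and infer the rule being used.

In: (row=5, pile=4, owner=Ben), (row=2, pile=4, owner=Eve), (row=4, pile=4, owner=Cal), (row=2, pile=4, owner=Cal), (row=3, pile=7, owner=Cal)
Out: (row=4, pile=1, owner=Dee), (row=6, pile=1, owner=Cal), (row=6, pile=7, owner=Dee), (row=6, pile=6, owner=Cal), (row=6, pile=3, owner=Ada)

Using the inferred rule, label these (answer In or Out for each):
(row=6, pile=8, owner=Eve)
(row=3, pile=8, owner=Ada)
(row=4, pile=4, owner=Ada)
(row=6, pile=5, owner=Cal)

The rule appears to be: row ≤ 5 AND pile ≥ 3.
(row=6, pile=8, owner=Eve): row = 6, pile = 8 — doesn't qualify, so Out.
(row=3, pile=8, owner=Ada): row = 3, pile = 8 — checks out, so In.
(row=4, pile=4, owner=Ada): row = 4, pile = 4 — checks out, so In.
(row=6, pile=5, owner=Cal): row = 6, pile = 5 — doesn't qualify, so Out.

Out, In, In, Out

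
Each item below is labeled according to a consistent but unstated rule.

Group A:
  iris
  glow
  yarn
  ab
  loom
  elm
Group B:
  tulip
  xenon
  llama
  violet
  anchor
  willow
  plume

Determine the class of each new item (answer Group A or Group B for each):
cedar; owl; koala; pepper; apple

The classifier is using: length ≤ 4.
cedar: length 5, does not satisfy this → Group B. owl: length 3, fits → Group A. koala: length 5, does not satisfy this → Group B. pepper: length 6, does not satisfy this → Group B. apple: length 5, does not satisfy this → Group B.

Group B, Group A, Group B, Group B, Group B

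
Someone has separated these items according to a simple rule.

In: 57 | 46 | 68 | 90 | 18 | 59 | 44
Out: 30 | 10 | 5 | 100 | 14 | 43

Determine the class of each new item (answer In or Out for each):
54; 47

'In' ⟺ digit sum ≥ 8.

In, In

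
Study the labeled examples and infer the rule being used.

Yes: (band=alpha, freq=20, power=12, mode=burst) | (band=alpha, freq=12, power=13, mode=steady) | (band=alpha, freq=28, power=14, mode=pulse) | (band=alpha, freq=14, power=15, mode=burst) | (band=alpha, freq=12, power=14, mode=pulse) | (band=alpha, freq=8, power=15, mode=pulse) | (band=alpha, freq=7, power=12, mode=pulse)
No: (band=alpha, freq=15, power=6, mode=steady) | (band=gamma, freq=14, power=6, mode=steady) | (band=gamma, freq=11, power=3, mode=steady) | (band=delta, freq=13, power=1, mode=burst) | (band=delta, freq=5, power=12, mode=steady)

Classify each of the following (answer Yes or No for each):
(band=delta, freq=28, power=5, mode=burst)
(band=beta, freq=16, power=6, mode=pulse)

The common property of the 'Yes' items is: band is alpha AND power ≥ 12. No 'No' item has it.
(band=delta, freq=28, power=5, mode=burst): No (band is delta, power = 5). (band=beta, freq=16, power=6, mode=pulse): No (band is beta, power = 6).

No, No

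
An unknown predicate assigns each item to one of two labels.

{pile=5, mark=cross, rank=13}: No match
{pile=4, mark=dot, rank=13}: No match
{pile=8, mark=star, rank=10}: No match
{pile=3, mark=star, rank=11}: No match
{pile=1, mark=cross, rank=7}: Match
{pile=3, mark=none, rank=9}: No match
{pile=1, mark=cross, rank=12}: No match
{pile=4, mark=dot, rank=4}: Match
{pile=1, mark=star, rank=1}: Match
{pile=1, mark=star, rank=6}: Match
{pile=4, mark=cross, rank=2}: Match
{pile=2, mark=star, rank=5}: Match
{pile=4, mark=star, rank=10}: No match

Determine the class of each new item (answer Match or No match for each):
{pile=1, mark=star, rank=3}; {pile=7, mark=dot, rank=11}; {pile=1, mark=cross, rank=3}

One predicate separates the groups cleanly: rank ≤ 7.
{pile=1, mark=star, rank=3} — rank = 3, hence Match.
{pile=7, mark=dot, rank=11} — rank = 11, hence No match.
{pile=1, mark=cross, rank=3} — rank = 3, hence Match.

Match, No match, Match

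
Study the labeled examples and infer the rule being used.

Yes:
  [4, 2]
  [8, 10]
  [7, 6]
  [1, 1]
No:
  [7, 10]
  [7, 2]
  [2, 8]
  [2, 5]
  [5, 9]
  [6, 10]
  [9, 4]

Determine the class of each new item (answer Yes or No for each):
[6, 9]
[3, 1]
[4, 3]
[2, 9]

The simplest hypothesis consistent with all the labels is: |first − second| ≤ 2.
No: [6, 9], since |6−9| = 3.
Yes: [3, 1], since |3−1| = 2.
Yes: [4, 3], since |4−3| = 1.
No: [2, 9], since |2−9| = 7.

No, Yes, Yes, No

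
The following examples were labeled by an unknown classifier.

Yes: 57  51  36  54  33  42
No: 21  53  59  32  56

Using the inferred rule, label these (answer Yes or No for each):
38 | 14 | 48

No, No, Yes

The simplest hypothesis consistent with all the labels is: multiple of 3 AND at least 32.
38: No (38 = 3·12 + 2, 38 ≥ 32).
14: No (14 = 3·4 + 2, 14 < 32).
48: Yes (48 = 3·16, 48 ≥ 32).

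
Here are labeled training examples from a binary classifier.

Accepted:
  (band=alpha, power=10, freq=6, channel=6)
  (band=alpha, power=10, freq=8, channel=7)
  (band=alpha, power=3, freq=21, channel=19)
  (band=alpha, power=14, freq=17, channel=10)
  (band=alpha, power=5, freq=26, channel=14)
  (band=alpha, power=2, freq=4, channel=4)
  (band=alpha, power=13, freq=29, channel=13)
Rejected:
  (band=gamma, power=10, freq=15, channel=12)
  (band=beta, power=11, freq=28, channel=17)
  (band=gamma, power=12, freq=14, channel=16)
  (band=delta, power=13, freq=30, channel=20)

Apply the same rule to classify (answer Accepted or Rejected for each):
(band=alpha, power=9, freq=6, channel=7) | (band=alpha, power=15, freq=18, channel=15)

Accepted, Accepted

Checking candidate rules against both groups, what survives is: band is alpha.
(band=alpha, power=9, freq=6, channel=7) → band is alpha → Accepted.
(band=alpha, power=15, freq=18, channel=15) → band is alpha → Accepted.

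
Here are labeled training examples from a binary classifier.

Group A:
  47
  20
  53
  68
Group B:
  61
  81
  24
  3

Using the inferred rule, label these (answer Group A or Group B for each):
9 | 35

Group B, Group A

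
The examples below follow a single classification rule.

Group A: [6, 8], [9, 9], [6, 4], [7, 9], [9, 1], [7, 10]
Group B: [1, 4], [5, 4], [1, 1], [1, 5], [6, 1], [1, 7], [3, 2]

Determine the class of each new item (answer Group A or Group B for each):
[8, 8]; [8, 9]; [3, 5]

The distinguishing property — sum ≥ 10 — holds for all the 'Group A' cases and none of the 'Group B' cases.

Group A, Group A, Group B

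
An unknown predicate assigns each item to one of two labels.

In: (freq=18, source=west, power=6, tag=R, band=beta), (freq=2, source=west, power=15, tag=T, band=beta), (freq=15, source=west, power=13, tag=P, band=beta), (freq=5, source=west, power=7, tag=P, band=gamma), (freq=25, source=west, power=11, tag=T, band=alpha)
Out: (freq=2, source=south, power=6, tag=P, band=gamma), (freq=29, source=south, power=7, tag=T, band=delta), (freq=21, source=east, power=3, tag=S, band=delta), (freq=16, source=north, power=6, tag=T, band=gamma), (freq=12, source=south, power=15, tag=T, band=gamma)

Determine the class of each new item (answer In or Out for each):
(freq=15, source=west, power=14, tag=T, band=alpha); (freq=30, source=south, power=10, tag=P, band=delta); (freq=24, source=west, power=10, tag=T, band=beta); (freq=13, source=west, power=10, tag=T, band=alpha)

Every 'In' example satisfies: source is west. None of the 'Out' examples do.
(freq=15, source=west, power=14, tag=T, band=alpha) — source is west, hence In.
(freq=30, source=south, power=10, tag=P, band=delta) — source is south, hence Out.
(freq=24, source=west, power=10, tag=T, band=beta) — source is west, hence In.
(freq=13, source=west, power=10, tag=T, band=alpha) — source is west, hence In.

In, Out, In, In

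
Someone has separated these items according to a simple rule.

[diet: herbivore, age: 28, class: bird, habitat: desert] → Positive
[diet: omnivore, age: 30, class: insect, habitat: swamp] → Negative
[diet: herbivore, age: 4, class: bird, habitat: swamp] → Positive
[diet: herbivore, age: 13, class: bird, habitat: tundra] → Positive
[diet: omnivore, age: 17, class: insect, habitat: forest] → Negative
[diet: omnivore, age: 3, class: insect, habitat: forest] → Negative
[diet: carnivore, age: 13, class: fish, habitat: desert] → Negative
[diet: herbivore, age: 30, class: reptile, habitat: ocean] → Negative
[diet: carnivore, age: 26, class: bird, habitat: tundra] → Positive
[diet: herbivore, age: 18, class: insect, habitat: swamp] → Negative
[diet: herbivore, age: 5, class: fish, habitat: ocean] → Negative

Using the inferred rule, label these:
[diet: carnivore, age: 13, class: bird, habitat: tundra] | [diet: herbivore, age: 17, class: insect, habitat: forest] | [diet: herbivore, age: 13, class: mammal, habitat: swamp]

The pattern is that an item is 'Positive' exactly when: class is bird.

Positive, Negative, Negative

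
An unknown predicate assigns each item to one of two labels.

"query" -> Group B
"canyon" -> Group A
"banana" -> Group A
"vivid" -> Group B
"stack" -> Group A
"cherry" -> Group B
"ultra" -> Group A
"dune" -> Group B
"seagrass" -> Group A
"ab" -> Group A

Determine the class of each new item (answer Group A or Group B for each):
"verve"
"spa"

Group B, Group A

Comparing the two groups points to one rule — contains 'a'.
"verve": no 'a' — does not pass, so Group B. "spa": has 'a' — satisfies this, so Group A.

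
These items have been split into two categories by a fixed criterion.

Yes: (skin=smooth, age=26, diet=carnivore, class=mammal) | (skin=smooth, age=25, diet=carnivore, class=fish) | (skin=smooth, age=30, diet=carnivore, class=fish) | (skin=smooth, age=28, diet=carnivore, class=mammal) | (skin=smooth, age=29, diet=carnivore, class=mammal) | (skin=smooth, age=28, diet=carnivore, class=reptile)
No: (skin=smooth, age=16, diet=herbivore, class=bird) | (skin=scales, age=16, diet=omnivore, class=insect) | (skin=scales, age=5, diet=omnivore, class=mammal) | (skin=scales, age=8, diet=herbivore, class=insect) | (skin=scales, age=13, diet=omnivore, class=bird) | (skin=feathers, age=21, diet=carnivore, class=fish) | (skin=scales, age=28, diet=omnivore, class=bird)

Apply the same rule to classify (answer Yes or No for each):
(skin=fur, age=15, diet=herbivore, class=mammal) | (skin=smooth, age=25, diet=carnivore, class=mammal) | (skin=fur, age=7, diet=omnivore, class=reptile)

The pattern is that an item is 'Yes' exactly when: diet is carnivore AND skin is smooth.
(skin=fur, age=15, diet=herbivore, class=mammal): diet is herbivore, skin is fur, fails this test → No.
(skin=smooth, age=25, diet=carnivore, class=mammal): diet is carnivore, skin is smooth, has this property → Yes.
(skin=fur, age=7, diet=omnivore, class=reptile): diet is omnivore, skin is fur, fails this test → No.

No, Yes, No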